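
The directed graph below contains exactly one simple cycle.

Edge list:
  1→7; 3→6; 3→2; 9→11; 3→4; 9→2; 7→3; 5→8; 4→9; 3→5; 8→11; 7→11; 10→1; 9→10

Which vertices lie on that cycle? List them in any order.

1, 3, 4, 7, 9, 10

DFS with gray/black marking from 3:
3 gray
  4 gray
    9 gray
      10 gray
        1 gray
          7 gray
            11 gray
            11 black
            7→3: 3 is gray → back edge
Back edge closes the cycle 3 → 4 → 9 → 10 → 1 → 7 → 3; its vertices are {1, 3, 4, 7, 9, 10}.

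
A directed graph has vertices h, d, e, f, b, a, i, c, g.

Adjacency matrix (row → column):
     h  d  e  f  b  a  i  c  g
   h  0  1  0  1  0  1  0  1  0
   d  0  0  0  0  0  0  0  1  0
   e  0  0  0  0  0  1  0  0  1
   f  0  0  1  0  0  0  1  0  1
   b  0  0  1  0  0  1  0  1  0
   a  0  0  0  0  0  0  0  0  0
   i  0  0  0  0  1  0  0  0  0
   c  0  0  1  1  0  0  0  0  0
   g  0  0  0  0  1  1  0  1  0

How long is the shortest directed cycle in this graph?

For each vertex v, BFS finds the shortest path from v back to v.
The shortest such closed walk is f → g → c → f, length 3.

3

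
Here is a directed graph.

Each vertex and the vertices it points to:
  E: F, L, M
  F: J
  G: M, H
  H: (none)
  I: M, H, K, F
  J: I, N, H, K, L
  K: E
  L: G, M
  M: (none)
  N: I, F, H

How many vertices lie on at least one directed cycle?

6

A vertex is on a directed cycle iff it belongs to a strongly connected component of size ≥ 2 (or has a self-loop).
The vertices on cycles are {E, F, I, J, K, N} — 6 in total.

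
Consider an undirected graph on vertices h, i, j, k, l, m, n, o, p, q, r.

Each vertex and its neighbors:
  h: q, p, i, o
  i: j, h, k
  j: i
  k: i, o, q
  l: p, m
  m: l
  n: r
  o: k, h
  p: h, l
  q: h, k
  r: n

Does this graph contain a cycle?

Yes

DFS, tracking each vertex's parent; an edge to a visited non-parent vertex closes a cycle.
Start from l:
visit l (parent –)
  visit p (parent l)
    visit h (parent p)
      visit q (parent h)
        q–h: parent, skip
        visit k (parent q)
          visit i (parent k)
            visit j (parent i)
              j–i: parent, skip
            i–h: h visited and ≠ parent → cycle
Cycle: h – q – k – i – h.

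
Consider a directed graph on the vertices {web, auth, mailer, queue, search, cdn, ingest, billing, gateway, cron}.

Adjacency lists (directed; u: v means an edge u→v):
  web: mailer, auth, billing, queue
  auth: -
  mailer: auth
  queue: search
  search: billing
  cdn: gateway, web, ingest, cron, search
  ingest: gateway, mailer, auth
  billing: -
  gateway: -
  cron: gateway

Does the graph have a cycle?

No

DFS with white/gray/black marking, starting from auth:
auth gray
auth black
web gray
  mailer gray
    mailer→auth: auth black — skip
  mailer black
  web→auth: auth black — skip
  billing gray
  billing black
  queue gray
    search gray
      search→billing: billing black — skip
    search black
  queue black
web black
cdn gray
  gateway gray
  gateway black
  cdn→web: web black — skip
  ingest gray
    ingest→gateway: gateway black — skip
    ingest→mailer: mailer black — skip
    ingest→auth: auth black — skip
  ingest black
  cron gray
    cron→gateway: gateway black — skip
  cron black
  cdn→search: search black — skip
cdn black
Every edge goes to a white or black vertex — no back edge, so the graph is acyclic.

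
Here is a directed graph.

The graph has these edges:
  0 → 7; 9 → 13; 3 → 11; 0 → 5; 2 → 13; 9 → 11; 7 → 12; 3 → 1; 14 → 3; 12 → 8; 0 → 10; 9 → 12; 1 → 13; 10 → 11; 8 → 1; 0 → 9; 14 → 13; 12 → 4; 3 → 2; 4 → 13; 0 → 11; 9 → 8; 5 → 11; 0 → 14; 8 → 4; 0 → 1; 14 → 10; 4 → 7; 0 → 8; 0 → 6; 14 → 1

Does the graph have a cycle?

DFS with white/gray/black marking, starting from 13:
13 gray
13 black
0 gray
  11 gray
  11 black
  1 gray
    1→13: 13 black — skip
  1 black
  8 gray
    8→1: 1 black — skip
    4 gray
      4→13: 13 black — skip
      7 gray
        12 gray
          12→4: 4 is gray → back edge
Back edge found, so a cycle exists: 4 → 7 → 12 → 4.

Yes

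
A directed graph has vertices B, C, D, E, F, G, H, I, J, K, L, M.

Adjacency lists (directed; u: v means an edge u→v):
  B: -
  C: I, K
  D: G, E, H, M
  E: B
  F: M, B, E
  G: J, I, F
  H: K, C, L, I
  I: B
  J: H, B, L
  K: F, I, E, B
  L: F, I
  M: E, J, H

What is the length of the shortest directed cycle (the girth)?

4

For each vertex v, BFS finds the shortest path from v back to v.
The shortest such closed walk is M → H → K → F → M, length 4.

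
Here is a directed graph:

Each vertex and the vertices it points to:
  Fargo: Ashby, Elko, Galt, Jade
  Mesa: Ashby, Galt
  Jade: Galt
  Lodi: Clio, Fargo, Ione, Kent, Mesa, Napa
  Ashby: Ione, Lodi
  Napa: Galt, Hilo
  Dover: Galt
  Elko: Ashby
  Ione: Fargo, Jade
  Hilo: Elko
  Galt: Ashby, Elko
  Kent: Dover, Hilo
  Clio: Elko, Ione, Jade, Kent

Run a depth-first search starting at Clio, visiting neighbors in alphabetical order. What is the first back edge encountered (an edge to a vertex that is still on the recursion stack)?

DFS from Clio (visiting neighbors in alphabetical order); mark gray on enter, black on exit:
Clio gray
  Elko gray
    Ashby gray
      Ione gray
        Fargo gray
          Fargo→Ashby: Ashby is gray → back edge
First back edge: Fargo → Ashby.

Fargo->Ashby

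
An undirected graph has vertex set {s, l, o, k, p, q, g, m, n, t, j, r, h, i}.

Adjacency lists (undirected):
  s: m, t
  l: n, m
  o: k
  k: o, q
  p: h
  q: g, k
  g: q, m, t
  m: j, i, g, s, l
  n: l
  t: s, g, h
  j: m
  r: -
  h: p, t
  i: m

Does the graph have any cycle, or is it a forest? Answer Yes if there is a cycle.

Yes

DFS, tracking each vertex's parent; an edge to a visited non-parent vertex closes a cycle.
Start from q:
visit q (parent –)
  visit g (parent q)
    g–q: parent, skip
    visit m (parent g)
      visit j (parent m)
        j–m: parent, skip
      visit i (parent m)
        i–m: parent, skip
      m–g: parent, skip
      visit s (parent m)
        s–m: parent, skip
        visit t (parent s)
          t–s: parent, skip
          t–g: g visited and ≠ parent → cycle
Cycle: g – m – s – t – g.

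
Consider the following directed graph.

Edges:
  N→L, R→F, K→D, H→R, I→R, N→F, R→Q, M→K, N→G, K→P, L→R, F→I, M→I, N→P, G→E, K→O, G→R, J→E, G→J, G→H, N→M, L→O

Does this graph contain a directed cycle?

DFS with white/gray/black marking, starting from G:
G gray
  R gray
    F gray
      I gray
        I→R: R is gray → back edge
Back edge found, so a cycle exists: R → F → I → R.

Yes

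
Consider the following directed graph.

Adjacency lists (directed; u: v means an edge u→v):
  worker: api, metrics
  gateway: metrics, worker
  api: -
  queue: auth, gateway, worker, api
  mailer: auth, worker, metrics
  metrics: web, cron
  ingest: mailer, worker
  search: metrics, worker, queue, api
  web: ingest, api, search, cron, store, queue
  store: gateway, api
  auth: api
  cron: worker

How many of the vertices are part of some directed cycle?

10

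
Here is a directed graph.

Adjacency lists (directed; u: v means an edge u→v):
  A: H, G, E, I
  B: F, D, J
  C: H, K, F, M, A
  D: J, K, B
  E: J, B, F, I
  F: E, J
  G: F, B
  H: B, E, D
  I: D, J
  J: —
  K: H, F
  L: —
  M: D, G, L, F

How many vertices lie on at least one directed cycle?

A vertex is on a directed cycle iff it belongs to a strongly connected component of size ≥ 2 (or has a self-loop).
The vertices on cycles are {B, D, E, F, H, I, K} — 7 in total.

7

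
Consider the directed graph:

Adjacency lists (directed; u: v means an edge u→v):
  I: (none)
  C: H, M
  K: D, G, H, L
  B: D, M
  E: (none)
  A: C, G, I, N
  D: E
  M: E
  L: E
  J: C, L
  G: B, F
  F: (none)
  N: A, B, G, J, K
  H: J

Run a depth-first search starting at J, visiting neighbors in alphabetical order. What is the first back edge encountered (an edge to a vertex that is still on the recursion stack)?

DFS from J (visiting neighbors in alphabetical order); mark gray on enter, black on exit:
J gray
  C gray
    H gray
      H→J: J is gray → back edge
First back edge: H → J.

H->J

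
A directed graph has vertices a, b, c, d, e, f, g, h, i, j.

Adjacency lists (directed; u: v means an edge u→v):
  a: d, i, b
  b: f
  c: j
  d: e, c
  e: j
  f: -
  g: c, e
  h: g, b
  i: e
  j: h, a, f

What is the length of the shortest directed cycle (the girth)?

4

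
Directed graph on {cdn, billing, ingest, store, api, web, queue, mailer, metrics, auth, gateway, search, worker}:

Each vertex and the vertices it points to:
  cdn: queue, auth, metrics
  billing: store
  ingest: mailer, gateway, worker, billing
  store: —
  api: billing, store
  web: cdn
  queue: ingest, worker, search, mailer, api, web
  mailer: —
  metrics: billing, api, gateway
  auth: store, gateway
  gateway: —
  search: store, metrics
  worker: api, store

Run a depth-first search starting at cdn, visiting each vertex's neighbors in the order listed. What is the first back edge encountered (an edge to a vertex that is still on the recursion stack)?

web→cdn

DFS from cdn (visiting each vertex's neighbors in the order listed); mark gray on enter, black on exit:
cdn gray
  queue gray
    ingest gray
      mailer gray
      mailer black
      gateway gray
      gateway black
      worker gray
        api gray
          billing gray
            store gray
            store black
          billing black
          api→store: store black — skip
        api black
        worker→store: store black — skip
      worker black
      ingest→billing: billing black — skip
    ingest black
    queue→worker: worker black — skip
    search gray
      search→store: store black — skip
      metrics gray
        metrics→billing: billing black — skip
        metrics→api: api black — skip
        metrics→gateway: gateway black — skip
      metrics black
    search black
    queue→mailer: mailer black — skip
    queue→api: api black — skip
    web gray
      web→cdn: cdn is gray → back edge
First back edge: web → cdn.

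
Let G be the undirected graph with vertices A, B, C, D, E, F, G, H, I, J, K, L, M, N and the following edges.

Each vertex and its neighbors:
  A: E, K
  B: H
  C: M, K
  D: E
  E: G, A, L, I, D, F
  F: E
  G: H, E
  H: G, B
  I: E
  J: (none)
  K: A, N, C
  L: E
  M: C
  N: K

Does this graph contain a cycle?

No

DFS, tracking each vertex's parent; an edge to a visited non-parent vertex closes a cycle.
Start from D:
visit D (parent –)
  visit E (parent D)
    visit G (parent E)
      visit H (parent G)
        H–G: parent, skip
        visit B (parent H)
          B–H: parent, skip
      G–E: parent, skip
    visit A (parent E)
      A–E: parent, skip
      visit K (parent A)
        K–A: parent, skip
        visit N (parent K)
          N–K: parent, skip
        visit C (parent K)
          visit M (parent C)
            M–C: parent, skip
          C–K: parent, skip
    visit L (parent E)
      L–E: parent, skip
    visit I (parent E)
      I–E: parent, skip
    E–D: parent, skip
    visit F (parent E)
      F–E: parent, skip
visit J (parent –)
No non-parent visited neighbor found — the graph is a forest.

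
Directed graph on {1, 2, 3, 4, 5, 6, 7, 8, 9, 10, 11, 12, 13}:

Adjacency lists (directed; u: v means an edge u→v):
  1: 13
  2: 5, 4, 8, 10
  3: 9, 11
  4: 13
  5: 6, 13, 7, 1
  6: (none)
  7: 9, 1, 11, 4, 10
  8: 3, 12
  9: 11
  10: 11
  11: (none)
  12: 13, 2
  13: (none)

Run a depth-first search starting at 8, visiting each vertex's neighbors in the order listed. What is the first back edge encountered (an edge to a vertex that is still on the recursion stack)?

2→8

DFS from 8 (visiting each vertex's neighbors in the order listed); mark gray on enter, black on exit:
8 gray
  3 gray
    9 gray
      11 gray
      11 black
    9 black
    3→11: 11 black — skip
  3 black
  12 gray
    13 gray
    13 black
    2 gray
      5 gray
        6 gray
        6 black
        5→13: 13 black — skip
        7 gray
          7→9: 9 black — skip
          1 gray
            1→13: 13 black — skip
          1 black
          7→11: 11 black — skip
          4 gray
            4→13: 13 black — skip
          4 black
          10 gray
            10→11: 11 black — skip
          10 black
        7 black
        5→1: 1 black — skip
      5 black
      2→4: 4 black — skip
      2→8: 8 is gray → back edge
First back edge: 2 → 8.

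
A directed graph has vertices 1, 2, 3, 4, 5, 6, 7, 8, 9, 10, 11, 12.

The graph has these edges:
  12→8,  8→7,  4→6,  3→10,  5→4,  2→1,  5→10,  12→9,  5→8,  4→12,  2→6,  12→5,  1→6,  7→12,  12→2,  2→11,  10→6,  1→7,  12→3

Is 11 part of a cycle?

11 lies on a cycle iff there is a path from 11 back to itself.
Exploring from 11, it never reaches itself; equivalently, its strongly connected component is a singleton.

No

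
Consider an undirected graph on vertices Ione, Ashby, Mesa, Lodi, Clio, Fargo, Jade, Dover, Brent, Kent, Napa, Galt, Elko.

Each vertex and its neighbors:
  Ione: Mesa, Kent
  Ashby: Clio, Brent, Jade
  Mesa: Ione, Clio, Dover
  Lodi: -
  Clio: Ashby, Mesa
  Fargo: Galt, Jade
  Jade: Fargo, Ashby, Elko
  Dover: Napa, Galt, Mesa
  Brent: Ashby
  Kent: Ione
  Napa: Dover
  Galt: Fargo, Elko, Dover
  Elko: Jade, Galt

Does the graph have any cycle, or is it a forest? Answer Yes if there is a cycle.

Yes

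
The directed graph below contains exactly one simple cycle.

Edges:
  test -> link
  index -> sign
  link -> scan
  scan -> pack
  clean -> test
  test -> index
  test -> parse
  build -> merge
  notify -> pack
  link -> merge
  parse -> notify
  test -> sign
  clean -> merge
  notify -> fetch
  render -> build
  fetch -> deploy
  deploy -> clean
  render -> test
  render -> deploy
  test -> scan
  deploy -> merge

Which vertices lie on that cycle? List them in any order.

test, clean, fetch, parse, deploy, notify

DFS with gray/black marking from test:
test gray
  sign gray
  sign black
  scan gray
    pack gray
    pack black
  scan black
  parse gray
    notify gray
      fetch gray
        deploy gray
          clean gray
            merge gray
            merge black
            clean→test: test is gray → back edge
Back edge closes the cycle test → parse → notify → fetch → deploy → clean → test; its vertices are {test, clean, fetch, parse, deploy, notify}.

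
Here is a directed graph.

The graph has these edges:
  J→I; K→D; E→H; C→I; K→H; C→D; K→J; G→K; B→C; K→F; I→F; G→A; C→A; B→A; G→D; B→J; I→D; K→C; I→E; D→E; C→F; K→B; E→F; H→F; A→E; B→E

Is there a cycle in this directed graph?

No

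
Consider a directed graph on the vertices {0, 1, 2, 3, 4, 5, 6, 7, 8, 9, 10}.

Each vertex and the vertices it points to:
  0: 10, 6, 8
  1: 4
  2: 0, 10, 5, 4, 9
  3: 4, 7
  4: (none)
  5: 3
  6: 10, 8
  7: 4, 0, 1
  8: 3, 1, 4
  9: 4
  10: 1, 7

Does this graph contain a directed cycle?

Yes

DFS with white/gray/black marking, starting from 9:
9 gray
  4 gray
  4 black
9 black
0 gray
  10 gray
    1 gray
      1→4: 4 black — skip
    1 black
    7 gray
      7→4: 4 black — skip
      7→0: 0 is gray → back edge
Back edge found, so a cycle exists: 0 → 10 → 7 → 0.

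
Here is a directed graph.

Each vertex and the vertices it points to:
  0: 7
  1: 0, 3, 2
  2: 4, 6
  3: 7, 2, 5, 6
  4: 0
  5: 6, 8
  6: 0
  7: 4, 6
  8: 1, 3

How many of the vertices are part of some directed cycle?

8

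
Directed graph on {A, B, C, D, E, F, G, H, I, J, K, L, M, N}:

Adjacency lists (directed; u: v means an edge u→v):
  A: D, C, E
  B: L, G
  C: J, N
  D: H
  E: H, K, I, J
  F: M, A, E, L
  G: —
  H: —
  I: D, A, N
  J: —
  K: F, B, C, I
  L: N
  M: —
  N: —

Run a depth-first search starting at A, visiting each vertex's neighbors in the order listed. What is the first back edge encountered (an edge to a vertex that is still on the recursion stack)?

DFS from A (visiting each vertex's neighbors in the order listed); mark gray on enter, black on exit:
A gray
  D gray
    H gray
    H black
  D black
  C gray
    J gray
    J black
    N gray
    N black
  C black
  E gray
    E→H: H black — skip
    K gray
      F gray
        M gray
        M black
        F→A: A is gray → back edge
First back edge: F → A.

F->A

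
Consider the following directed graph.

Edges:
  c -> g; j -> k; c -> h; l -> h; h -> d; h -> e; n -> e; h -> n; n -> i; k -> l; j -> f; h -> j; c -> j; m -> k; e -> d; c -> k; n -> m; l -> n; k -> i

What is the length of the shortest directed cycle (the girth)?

For each vertex v, BFS finds the shortest path from v back to v.
The shortest such closed walk is k → l → n → m → k, length 4.

4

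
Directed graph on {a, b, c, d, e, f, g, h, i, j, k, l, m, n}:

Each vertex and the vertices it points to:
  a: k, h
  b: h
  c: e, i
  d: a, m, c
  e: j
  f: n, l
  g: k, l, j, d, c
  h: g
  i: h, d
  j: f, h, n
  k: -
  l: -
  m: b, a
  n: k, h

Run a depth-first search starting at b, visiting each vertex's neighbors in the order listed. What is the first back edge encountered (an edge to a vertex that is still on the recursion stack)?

DFS from b (visiting each vertex's neighbors in the order listed); mark gray on enter, black on exit:
b gray
  h gray
    g gray
      k gray
      k black
      l gray
      l black
      j gray
        f gray
          n gray
            n→k: k black — skip
            n→h: h is gray → back edge
First back edge: n → h.

n->h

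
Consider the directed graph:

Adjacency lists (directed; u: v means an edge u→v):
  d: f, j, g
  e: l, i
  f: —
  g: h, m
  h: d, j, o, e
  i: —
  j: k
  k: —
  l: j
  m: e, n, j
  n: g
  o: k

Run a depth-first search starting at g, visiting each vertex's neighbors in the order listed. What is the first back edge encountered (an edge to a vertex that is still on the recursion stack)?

d→g

DFS from g (visiting each vertex's neighbors in the order listed); mark gray on enter, black on exit:
g gray
  h gray
    d gray
      f gray
      f black
      j gray
        k gray
        k black
      j black
      d→g: g is gray → back edge
First back edge: d → g.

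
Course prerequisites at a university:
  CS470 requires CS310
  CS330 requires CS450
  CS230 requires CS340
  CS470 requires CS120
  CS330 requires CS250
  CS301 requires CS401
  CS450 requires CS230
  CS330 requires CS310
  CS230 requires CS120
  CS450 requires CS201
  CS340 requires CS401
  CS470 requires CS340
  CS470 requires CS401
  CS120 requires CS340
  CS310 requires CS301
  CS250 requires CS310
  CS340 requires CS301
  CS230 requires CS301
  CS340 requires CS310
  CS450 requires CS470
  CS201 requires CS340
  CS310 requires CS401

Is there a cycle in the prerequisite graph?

No

DFS with white/gray/black marking, starting from CS310:
CS310 gray
  CS401 gray
  CS401 black
  CS301 gray
    CS301→CS401: CS401 black — skip
  CS301 black
CS310 black
CS201 gray
  CS340 gray
    CS340→CS401: CS401 black — skip
    CS340→CS310: CS310 black — skip
    CS340→CS301: CS301 black — skip
  CS340 black
CS201 black
CS230 gray
  CS120 gray
    CS120→CS340: CS340 black — skip
  CS120 black
  CS230→CS301: CS301 black — skip
  CS230→CS340: CS340 black — skip
CS230 black
CS250 gray
  CS250→CS310: CS310 black — skip
CS250 black
CS450 gray
  CS450→CS201: CS201 black — skip
  CS450→CS230: CS230 black — skip
  CS470 gray
    CS470→CS340: CS340 black — skip
    CS470→CS401: CS401 black — skip
    CS470→CS310: CS310 black — skip
    CS470→CS120: CS120 black — skip
  CS470 black
CS450 black
CS330 gray
  CS330→CS310: CS310 black — skip
  CS330→CS450: CS450 black — skip
  CS330→CS250: CS250 black — skip
CS330 black
Every edge goes to a white or black vertex — no back edge, so the graph is acyclic.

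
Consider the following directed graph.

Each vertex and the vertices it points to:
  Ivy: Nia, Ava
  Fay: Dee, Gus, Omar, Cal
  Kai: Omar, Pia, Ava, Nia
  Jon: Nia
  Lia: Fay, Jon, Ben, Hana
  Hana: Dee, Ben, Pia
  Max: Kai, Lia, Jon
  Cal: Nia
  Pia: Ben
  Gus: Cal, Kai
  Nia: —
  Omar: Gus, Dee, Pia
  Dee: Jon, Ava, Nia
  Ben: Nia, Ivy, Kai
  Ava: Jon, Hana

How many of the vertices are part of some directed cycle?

A vertex is on a directed cycle iff it belongs to a strongly connected component of size ≥ 2 (or has a self-loop).
The vertices on cycles are {Ava, Ben, Dee, Gus, Ivy, Kai, Pia, Hana, Omar} — 9 in total.

9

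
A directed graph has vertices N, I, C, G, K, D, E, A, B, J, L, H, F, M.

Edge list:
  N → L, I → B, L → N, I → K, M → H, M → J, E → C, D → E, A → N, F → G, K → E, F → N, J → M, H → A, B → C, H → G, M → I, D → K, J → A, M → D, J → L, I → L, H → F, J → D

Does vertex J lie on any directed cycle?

Yes

J is on a cycle iff J can reach itself via ≥1 edge.
J → M → J — yes.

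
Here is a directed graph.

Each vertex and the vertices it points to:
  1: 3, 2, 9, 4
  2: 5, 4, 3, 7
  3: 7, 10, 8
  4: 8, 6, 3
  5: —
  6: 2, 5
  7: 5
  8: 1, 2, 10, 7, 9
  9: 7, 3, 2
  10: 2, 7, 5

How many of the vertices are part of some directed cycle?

A vertex is on a directed cycle iff it belongs to a strongly connected component of size ≥ 2 (or has a self-loop).
The vertices on cycles are {1, 2, 3, 4, 6, 8, 9, 10} — 8 in total.

8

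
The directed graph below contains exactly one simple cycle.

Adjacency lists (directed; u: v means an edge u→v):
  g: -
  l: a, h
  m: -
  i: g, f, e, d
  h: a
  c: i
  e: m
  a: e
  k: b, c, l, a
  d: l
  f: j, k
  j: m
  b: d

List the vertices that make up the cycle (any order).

DFS with gray/black marking from k:
k gray
  b gray
    d gray
      l gray
        a gray
          e gray
            m gray
            m black
          e black
        a black
        h gray
          h→a: a black — skip
        h black
      l black
    d black
  b black
  c gray
    i gray
      g gray
      g black
      f gray
        j gray
          j→m: m black — skip
        j black
        f→k: k is gray → back edge
Back edge closes the cycle k → c → i → f → k; its vertices are {c, f, i, k}.

c, f, i, k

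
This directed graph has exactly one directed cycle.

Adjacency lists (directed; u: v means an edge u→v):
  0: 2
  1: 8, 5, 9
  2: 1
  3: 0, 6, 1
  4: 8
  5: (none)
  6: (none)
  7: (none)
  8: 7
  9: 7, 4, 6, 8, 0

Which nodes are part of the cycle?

0, 1, 2, 9

DFS with gray/black marking from 1:
1 gray
  8 gray
    7 gray
    7 black
  8 black
  5 gray
  5 black
  9 gray
    9→7: 7 black — skip
    4 gray
      4→8: 8 black — skip
    4 black
    6 gray
    6 black
    9→8: 8 black — skip
    0 gray
      2 gray
        2→1: 1 is gray → back edge
Back edge closes the cycle 1 → 9 → 0 → 2 → 1; its vertices are {0, 1, 2, 9}.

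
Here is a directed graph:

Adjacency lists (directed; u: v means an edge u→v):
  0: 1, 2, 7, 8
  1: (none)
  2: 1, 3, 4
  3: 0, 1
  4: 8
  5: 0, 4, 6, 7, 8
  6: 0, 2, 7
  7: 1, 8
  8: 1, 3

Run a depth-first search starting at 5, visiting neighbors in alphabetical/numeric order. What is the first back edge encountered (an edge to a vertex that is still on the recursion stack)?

3→0

DFS from 5 (visiting neighbors in alphabetical/numeric order); mark gray on enter, black on exit:
5 gray
  0 gray
    1 gray
    1 black
    2 gray
      2→1: 1 black — skip
      3 gray
        3→0: 0 is gray → back edge
First back edge: 3 → 0.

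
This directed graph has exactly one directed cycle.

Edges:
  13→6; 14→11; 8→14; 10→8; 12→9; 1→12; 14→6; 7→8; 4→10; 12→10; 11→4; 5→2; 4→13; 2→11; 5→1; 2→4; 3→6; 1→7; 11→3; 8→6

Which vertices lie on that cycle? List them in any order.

4, 8, 10, 11, 14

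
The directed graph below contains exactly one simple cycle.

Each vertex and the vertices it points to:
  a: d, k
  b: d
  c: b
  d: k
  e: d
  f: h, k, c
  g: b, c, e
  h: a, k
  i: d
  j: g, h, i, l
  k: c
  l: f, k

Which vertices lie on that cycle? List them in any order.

DFS with gray/black marking from k:
k gray
  c gray
    b gray
      d gray
        d→k: k is gray → back edge
Back edge closes the cycle k → c → b → d → k; its vertices are {b, c, d, k}.

b, c, d, k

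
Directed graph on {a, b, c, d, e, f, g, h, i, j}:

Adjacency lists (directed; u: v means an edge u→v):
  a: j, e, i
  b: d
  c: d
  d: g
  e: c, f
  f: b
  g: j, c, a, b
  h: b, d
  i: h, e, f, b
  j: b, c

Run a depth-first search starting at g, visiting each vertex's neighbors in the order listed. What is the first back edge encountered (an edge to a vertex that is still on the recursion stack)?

DFS from g (visiting each vertex's neighbors in the order listed); mark gray on enter, black on exit:
g gray
  j gray
    b gray
      d gray
        d→g: g is gray → back edge
First back edge: d → g.

d→g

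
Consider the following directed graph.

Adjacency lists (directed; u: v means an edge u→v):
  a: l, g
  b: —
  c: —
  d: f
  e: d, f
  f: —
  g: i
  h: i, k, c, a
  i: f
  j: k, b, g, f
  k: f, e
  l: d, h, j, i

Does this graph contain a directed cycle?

Yes

DFS with white/gray/black marking, starting from e:
e gray
  d gray
    f gray
    f black
  d black
  e→f: f black — skip
e black
a gray
  l gray
    l→d: d black — skip
    h gray
      i gray
        i→f: f black — skip
      i black
      k gray
        k→f: f black — skip
        k→e: e black — skip
      k black
      c gray
      c black
      h→a: a is gray → back edge
Back edge found, so a cycle exists: a → l → h → a.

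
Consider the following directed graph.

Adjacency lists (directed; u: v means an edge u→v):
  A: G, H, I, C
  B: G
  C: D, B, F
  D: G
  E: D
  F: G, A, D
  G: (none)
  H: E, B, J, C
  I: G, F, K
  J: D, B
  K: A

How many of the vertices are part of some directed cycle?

6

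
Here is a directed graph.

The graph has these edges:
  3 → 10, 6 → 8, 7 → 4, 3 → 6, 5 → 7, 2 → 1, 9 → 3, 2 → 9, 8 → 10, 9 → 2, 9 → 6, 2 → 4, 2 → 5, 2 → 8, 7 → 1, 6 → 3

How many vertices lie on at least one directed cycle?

4

A vertex is on a directed cycle iff it belongs to a strongly connected component of size ≥ 2 (or has a self-loop).
The vertices on cycles are {2, 3, 6, 9} — 4 in total.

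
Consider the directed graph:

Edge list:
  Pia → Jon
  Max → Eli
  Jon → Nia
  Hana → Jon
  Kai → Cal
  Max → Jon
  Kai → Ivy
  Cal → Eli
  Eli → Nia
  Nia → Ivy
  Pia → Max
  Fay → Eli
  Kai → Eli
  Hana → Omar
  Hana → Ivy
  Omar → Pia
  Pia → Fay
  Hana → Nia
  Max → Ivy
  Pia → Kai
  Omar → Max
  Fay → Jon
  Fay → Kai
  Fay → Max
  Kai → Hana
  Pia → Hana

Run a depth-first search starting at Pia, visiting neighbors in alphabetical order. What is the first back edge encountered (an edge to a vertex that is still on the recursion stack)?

Omar→Pia

DFS from Pia (visiting neighbors in alphabetical order); mark gray on enter, black on exit:
Pia gray
  Fay gray
    Eli gray
      Nia gray
        Ivy gray
        Ivy black
      Nia black
    Eli black
    Jon gray
      Jon→Nia: Nia black — skip
    Jon black
    Kai gray
      Cal gray
        Cal→Eli: Eli black — skip
      Cal black
      Kai→Eli: Eli black — skip
      Hana gray
        Hana→Ivy: Ivy black — skip
        Hana→Jon: Jon black — skip
        Hana→Nia: Nia black — skip
        Omar gray
          Max gray
            Max→Eli: Eli black — skip
            Max→Ivy: Ivy black — skip
            Max→Jon: Jon black — skip
          Max black
          Omar→Pia: Pia is gray → back edge
First back edge: Omar → Pia.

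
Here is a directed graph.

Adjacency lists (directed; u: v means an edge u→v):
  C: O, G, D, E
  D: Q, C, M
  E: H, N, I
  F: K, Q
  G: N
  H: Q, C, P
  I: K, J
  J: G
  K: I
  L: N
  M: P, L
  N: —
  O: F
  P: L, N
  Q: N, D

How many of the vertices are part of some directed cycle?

A vertex is on a directed cycle iff it belongs to a strongly connected component of size ≥ 2 (or has a self-loop).
The vertices on cycles are {C, D, E, F, H, I, K, O, Q} — 9 in total.

9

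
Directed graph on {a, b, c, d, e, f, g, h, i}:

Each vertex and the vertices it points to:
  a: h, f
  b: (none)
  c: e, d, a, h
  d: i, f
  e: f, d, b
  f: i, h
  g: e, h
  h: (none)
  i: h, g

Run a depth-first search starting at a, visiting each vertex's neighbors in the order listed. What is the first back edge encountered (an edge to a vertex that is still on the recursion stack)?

DFS from a (visiting each vertex's neighbors in the order listed); mark gray on enter, black on exit:
a gray
  h gray
  h black
  f gray
    i gray
      i→h: h black — skip
      g gray
        e gray
          e→f: f is gray → back edge
First back edge: e → f.

e->f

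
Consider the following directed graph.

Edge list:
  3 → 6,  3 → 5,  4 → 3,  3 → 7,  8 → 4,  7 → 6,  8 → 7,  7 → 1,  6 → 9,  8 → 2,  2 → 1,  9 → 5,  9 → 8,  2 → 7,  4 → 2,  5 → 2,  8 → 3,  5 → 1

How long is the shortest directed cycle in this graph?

4

For each vertex v, BFS finds the shortest path from v back to v.
The shortest such closed walk is 9 → 8 → 7 → 6 → 9, length 4.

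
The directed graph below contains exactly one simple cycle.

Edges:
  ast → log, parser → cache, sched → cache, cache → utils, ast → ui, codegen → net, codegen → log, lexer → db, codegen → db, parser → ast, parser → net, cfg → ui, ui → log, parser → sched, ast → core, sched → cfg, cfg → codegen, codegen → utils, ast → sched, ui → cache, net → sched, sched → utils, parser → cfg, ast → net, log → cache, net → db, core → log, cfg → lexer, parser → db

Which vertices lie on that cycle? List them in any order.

cfg, net, sched, codegen

DFS with gray/black marking from cfg:
cfg gray
  ui gray
    cache gray
      utils gray
      utils black
    cache black
    log gray
      log→cache: cache black — skip
    log black
  ui black
  codegen gray
    codegen→utils: utils black — skip
    net gray
      sched gray
        sched→utils: utils black — skip
        sched→cfg: cfg is gray → back edge
Back edge closes the cycle cfg → codegen → net → sched → cfg; its vertices are {cfg, net, sched, codegen}.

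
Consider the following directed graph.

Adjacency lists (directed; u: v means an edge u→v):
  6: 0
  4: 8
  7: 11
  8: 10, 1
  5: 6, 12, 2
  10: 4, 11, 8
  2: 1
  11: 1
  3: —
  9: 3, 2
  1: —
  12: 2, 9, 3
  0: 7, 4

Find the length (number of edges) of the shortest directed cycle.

For each vertex v, BFS finds the shortest path from v back to v.
The shortest such closed walk is 8 → 10 → 8, length 2.

2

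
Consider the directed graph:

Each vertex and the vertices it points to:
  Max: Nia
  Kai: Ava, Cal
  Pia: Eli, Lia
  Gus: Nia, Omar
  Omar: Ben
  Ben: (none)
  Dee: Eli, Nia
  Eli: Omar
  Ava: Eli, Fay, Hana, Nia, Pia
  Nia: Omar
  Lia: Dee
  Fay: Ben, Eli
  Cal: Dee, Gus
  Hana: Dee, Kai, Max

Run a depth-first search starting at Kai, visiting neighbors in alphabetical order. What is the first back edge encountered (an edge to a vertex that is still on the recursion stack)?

DFS from Kai (visiting neighbors in alphabetical order); mark gray on enter, black on exit:
Kai gray
  Ava gray
    Eli gray
      Omar gray
        Ben gray
        Ben black
      Omar black
    Eli black
    Fay gray
      Fay→Ben: Ben black — skip
      Fay→Eli: Eli black — skip
    Fay black
    Hana gray
      Dee gray
        Dee→Eli: Eli black — skip
        Nia gray
          Nia→Omar: Omar black — skip
        Nia black
      Dee black
      Hana→Kai: Kai is gray → back edge
First back edge: Hana → Kai.

Hana->Kai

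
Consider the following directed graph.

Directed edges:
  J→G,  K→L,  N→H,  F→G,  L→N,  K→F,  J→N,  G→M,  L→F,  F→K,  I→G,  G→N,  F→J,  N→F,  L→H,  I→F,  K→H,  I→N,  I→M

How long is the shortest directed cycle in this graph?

For each vertex v, BFS finds the shortest path from v back to v.
The shortest such closed walk is F → K → F, length 2.

2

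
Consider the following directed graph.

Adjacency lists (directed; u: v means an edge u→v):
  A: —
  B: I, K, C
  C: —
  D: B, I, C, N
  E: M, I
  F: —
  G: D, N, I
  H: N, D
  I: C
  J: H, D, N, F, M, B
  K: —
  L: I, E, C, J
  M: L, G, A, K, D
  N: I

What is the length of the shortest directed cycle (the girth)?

3

For each vertex v, BFS finds the shortest path from v back to v.
The shortest such closed walk is J → M → L → J, length 3.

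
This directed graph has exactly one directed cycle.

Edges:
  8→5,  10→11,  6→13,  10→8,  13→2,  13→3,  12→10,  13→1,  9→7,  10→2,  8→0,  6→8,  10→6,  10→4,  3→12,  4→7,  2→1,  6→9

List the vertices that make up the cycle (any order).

DFS with gray/black marking from 12:
12 gray
  10 gray
    6 gray
      13 gray
        2 gray
          1 gray
          1 black
        2 black
        3 gray
          3→12: 12 is gray → back edge
Back edge closes the cycle 12 → 10 → 6 → 13 → 3 → 12; its vertices are {3, 6, 10, 12, 13}.

3, 6, 10, 12, 13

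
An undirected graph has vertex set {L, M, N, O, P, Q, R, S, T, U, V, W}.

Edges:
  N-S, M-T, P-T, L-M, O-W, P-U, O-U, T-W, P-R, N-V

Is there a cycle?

DFS, tracking each vertex's parent; an edge to a visited non-parent vertex closes a cycle.
Start from V:
visit V (parent –)
  visit N (parent V)
    N–V: parent, skip
    visit S (parent N)
      S–N: parent, skip
visit L (parent –)
  visit M (parent L)
    M–L: parent, skip
    visit T (parent M)
      T–M: parent, skip
      visit W (parent T)
        W–T: parent, skip
        visit O (parent W)
          visit U (parent O)
            visit P (parent U)
              P–T: T visited and ≠ parent → cycle
Cycle: T – W – O – U – P – T.

Yes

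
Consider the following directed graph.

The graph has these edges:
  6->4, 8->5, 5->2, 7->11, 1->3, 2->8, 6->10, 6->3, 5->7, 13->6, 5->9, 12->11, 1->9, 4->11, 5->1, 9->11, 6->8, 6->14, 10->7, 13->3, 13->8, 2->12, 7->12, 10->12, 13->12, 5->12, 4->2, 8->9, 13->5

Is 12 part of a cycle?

No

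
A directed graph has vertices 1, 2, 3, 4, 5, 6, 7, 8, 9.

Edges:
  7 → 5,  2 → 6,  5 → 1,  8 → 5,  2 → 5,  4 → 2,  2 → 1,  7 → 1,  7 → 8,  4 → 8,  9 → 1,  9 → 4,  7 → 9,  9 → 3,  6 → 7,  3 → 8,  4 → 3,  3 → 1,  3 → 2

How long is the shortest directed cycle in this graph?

5

For each vertex v, BFS finds the shortest path from v back to v.
The shortest such closed walk is 4 → 2 → 6 → 7 → 9 → 4, length 5.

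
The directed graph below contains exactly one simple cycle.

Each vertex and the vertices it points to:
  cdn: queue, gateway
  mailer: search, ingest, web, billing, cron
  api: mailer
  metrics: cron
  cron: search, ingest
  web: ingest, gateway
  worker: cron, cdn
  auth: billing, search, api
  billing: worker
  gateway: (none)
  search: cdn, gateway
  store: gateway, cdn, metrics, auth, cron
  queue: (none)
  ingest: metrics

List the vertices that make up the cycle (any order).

DFS with gray/black marking from metrics:
metrics gray
  cron gray
    search gray
      cdn gray
        queue gray
        queue black
        gateway gray
        gateway black
      cdn black
      search→gateway: gateway black — skip
    search black
    ingest gray
      ingest→metrics: metrics is gray → back edge
Back edge closes the cycle metrics → cron → ingest → metrics; its vertices are {cron, ingest, metrics}.

cron, ingest, metrics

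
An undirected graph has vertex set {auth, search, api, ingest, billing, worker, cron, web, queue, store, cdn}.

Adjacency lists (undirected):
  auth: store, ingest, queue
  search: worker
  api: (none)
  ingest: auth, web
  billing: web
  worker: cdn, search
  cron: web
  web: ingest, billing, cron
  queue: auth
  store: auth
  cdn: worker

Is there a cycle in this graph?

No

DFS, tracking each vertex's parent; an edge to a visited non-parent vertex closes a cycle.
Start from auth:
visit auth (parent –)
  visit store (parent auth)
    store–auth: parent, skip
  visit ingest (parent auth)
    ingest–auth: parent, skip
    visit web (parent ingest)
      web–ingest: parent, skip
      visit billing (parent web)
        billing–web: parent, skip
      visit cron (parent web)
        cron–web: parent, skip
  visit queue (parent auth)
    queue–auth: parent, skip
visit search (parent –)
  visit worker (parent search)
    visit cdn (parent worker)
      cdn–worker: parent, skip
    worker–search: parent, skip
visit api (parent –)
No non-parent visited neighbor found — the graph is a forest.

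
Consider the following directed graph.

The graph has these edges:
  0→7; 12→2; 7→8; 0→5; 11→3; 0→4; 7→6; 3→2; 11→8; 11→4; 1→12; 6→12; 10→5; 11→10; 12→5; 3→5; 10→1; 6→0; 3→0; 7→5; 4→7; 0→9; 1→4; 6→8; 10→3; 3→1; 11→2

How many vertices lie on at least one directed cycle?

4

A vertex is on a directed cycle iff it belongs to a strongly connected component of size ≥ 2 (or has a self-loop).
The vertices on cycles are {0, 4, 6, 7} — 4 in total.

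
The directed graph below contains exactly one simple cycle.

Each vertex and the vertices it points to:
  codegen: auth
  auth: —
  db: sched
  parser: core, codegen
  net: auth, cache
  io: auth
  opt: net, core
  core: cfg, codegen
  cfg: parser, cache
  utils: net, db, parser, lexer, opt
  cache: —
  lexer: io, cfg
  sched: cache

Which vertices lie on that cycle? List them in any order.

DFS with gray/black marking from cfg:
cfg gray
  parser gray
    core gray
      core→cfg: cfg is gray → back edge
Back edge closes the cycle cfg → parser → core → cfg; its vertices are {cfg, core, parser}.

cfg, core, parser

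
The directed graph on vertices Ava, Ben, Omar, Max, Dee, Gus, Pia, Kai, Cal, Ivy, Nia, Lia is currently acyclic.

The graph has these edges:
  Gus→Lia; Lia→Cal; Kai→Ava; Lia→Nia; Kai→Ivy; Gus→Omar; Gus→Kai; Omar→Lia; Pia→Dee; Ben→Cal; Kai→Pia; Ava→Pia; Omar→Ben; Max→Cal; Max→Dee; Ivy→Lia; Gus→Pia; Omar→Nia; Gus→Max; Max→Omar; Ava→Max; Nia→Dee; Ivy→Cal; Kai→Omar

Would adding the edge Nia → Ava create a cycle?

Yes

Adding Nia→Ava creates a cycle iff Ava can already reach Nia.
Path from Ava: Ava → Max → Omar → Nia.
So Ava → … → Nia → Ava is a cycle.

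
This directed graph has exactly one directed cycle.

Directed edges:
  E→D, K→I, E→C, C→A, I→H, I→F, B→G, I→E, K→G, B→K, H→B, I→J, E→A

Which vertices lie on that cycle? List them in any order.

DFS with gray/black marking from I:
I gray
  H gray
    B gray
      G gray
      G black
      K gray
        K→G: G black — skip
        K→I: I is gray → back edge
Back edge closes the cycle I → H → B → K → I; its vertices are {B, H, I, K}.

B, H, I, K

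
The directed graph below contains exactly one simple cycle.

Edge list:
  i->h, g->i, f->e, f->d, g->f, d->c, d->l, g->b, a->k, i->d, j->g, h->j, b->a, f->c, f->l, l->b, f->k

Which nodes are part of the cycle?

DFS with gray/black marking from g:
g gray
  f gray
    e gray
    e black
    k gray
    k black
    c gray
    c black
    l gray
      b gray
        a gray
          a→k: k black — skip
        a black
      b black
    l black
    d gray
      d→l: l black — skip
      d→c: c black — skip
    d black
  f black
  g→b: b black — skip
  i gray
    h gray
      j gray
        j→g: g is gray → back edge
Back edge closes the cycle g → i → h → j → g; its vertices are {g, h, i, j}.

g, h, i, j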